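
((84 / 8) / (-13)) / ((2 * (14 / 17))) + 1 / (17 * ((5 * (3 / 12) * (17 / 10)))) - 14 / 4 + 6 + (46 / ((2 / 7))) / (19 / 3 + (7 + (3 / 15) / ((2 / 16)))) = 1541097 / 120224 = 12.82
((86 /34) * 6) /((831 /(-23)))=-1978 /4709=-0.42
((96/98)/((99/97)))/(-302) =-776/244167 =-0.00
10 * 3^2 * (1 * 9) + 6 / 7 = 810.86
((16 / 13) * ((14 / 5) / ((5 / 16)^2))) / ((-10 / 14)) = -401408 / 8125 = -49.40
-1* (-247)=247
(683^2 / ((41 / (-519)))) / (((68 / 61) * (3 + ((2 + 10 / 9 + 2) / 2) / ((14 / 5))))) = -930420240813 / 687242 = -1353846.59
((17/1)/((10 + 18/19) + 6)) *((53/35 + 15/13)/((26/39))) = 588183/146510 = 4.01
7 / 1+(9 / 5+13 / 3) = 197 / 15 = 13.13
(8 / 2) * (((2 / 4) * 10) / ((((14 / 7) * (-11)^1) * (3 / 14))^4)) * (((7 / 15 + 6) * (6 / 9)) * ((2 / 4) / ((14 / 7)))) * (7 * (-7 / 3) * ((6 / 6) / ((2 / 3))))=-11411953 / 10673289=-1.07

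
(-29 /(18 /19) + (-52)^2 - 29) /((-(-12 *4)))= 47599 /864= 55.09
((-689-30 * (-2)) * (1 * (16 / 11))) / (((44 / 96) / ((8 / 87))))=-183.56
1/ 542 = 0.00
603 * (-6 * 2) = -7236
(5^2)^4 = 390625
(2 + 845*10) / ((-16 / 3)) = -1584.75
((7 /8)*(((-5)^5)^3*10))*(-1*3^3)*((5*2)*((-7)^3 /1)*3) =-148377227783203125 /2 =-74188613891601562.50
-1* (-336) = 336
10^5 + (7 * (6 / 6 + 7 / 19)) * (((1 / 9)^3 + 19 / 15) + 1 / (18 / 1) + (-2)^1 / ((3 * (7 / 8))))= 6925872619 / 69255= 100005.38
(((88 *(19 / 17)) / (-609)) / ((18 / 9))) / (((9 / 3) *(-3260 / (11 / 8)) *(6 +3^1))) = 2299 / 1822542120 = 0.00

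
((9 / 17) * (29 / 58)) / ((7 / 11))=99 / 238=0.42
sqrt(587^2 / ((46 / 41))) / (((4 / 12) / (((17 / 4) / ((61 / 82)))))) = 1227417 * sqrt(1886) / 5612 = 9498.29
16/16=1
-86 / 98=-43 / 49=-0.88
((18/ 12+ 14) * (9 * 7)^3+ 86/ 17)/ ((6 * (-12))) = -131774941/ 2448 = -53829.63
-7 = -7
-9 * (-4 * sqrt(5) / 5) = 36 * sqrt(5) / 5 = 16.10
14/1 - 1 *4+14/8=47/4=11.75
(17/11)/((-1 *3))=-17/33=-0.52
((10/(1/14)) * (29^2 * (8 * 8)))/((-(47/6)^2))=-271272960/2209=-122803.51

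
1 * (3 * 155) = 465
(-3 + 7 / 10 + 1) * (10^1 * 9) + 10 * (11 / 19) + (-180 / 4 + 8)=-148.21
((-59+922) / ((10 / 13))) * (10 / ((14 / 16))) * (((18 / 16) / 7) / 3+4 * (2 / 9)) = 5329025 / 441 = 12083.96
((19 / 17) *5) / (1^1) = 95 / 17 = 5.59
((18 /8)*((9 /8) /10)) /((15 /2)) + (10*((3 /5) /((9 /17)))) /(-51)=-1357 /7200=-0.19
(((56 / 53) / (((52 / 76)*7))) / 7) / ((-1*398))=-76 / 959777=-0.00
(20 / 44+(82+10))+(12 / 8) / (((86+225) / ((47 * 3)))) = 637227 / 6842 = 93.13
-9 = -9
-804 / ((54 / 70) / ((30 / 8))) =-11725 / 3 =-3908.33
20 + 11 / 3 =71 / 3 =23.67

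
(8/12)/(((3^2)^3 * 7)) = 2/15309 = 0.00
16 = 16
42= 42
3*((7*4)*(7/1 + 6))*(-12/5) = -13104/5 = -2620.80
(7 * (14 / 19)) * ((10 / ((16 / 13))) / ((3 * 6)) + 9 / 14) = 5.64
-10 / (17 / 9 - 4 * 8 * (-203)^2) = 18 / 2373635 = 0.00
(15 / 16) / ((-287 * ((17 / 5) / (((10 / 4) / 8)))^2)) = -0.00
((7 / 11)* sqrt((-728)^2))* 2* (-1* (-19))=193648 / 11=17604.36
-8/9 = -0.89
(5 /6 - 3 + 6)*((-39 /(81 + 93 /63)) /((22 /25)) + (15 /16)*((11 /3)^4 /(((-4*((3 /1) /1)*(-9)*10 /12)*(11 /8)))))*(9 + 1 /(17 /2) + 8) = 17186912311 /314815248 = 54.59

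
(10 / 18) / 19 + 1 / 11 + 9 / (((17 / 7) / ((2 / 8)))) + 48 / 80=1053079 / 639540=1.65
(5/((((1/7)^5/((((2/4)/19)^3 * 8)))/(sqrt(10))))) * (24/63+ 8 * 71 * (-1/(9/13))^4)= 95811.58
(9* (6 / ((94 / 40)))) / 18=60 / 47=1.28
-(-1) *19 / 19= 1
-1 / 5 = -0.20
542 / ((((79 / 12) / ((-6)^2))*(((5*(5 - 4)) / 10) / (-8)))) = -3746304 / 79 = -47421.57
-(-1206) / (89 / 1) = 1206 / 89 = 13.55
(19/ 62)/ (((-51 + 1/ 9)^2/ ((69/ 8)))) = 106191/ 104042944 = 0.00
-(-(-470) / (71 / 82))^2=-1485331600 / 5041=-294650.19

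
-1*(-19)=19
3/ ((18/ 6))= 1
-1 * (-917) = 917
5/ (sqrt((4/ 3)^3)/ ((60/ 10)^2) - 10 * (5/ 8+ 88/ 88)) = -2843100/ 9240011 - 4320 * sqrt(3)/ 9240011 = -0.31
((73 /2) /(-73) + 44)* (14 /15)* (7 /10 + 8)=17661 /50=353.22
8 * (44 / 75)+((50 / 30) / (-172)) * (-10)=10299 / 2150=4.79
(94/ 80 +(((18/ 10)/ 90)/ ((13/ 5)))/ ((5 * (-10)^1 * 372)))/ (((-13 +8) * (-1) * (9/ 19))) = 53981831/ 108810000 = 0.50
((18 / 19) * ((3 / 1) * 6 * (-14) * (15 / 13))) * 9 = -612360 / 247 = -2479.19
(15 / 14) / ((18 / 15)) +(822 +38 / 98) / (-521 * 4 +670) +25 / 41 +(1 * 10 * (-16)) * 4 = -3630896609 / 5681452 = -639.08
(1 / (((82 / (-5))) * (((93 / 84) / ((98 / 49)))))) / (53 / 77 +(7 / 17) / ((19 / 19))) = -9163 / 91512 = -0.10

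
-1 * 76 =-76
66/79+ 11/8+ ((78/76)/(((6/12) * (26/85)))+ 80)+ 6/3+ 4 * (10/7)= 8122773/84056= 96.64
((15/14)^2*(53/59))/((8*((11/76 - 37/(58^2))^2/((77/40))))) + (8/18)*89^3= 1361596110277335547/4345518175488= 313333.43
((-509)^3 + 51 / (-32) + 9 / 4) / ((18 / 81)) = -37979201763 / 64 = -593425027.55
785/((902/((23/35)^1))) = 3611/6314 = 0.57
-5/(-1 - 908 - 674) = 5/1583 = 0.00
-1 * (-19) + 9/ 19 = 370/ 19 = 19.47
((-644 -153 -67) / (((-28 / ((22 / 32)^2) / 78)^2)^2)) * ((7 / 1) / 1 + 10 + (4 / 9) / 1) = -233572019913194391 / 5156108238848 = -45300.06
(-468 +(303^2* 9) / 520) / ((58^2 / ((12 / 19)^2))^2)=94433202 / 5991281868065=0.00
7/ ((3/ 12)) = 28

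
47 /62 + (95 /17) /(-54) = 9314 /14229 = 0.65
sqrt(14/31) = sqrt(434)/31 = 0.67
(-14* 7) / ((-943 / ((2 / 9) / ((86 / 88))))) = 8624 / 364941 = 0.02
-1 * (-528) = 528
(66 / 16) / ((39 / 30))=3.17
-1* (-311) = 311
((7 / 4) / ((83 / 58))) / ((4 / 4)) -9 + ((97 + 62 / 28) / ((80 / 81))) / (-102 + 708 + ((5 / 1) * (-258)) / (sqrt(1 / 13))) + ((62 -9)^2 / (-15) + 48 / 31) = -219597913052149 / 1134883196160 -179181 * sqrt(13) / 29404928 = -193.52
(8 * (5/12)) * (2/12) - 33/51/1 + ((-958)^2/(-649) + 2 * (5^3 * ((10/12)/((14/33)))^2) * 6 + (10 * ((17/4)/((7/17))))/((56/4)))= 4380.79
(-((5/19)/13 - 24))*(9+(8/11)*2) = 681145/2717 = 250.70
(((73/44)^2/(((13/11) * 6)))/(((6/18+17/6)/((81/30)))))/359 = 143883/156064480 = 0.00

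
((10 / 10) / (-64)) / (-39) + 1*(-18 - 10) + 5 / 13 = -68927 / 2496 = -27.61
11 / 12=0.92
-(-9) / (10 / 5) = 9 / 2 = 4.50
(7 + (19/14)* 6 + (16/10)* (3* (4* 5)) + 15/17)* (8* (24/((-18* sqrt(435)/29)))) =-426592* sqrt(435)/5355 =-1661.49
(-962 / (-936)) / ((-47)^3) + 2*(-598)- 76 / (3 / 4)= -4848949429 / 3737628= -1297.33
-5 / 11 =-0.45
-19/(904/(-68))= 323/226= 1.43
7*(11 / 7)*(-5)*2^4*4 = -3520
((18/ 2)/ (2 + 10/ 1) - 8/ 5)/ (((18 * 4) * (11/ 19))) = -0.02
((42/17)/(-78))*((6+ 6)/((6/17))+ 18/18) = -245/221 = -1.11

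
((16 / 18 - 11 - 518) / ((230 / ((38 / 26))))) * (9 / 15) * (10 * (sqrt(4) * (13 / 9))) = -180614 / 3105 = -58.17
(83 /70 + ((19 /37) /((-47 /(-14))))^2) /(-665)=-255954963 /140772832550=-0.00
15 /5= 3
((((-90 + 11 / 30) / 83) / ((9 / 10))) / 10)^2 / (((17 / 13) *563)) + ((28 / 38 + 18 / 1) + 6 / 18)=1741605405715987 / 91326040776900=19.07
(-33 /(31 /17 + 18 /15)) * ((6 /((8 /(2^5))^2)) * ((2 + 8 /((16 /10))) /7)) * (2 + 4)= -1615680 /257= -6286.69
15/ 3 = 5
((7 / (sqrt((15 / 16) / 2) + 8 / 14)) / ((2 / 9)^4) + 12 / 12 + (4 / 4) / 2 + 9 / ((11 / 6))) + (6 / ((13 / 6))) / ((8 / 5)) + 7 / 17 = -6247682125 / 542113 + 2250423 * sqrt(30) / 892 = 2293.78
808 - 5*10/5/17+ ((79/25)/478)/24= 3936618143/4875600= 807.41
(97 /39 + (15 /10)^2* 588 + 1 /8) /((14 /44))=4549501 /1092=4166.21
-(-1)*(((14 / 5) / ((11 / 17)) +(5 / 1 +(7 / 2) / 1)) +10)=2511 / 110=22.83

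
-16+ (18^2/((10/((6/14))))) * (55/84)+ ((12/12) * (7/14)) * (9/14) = -1291/196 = -6.59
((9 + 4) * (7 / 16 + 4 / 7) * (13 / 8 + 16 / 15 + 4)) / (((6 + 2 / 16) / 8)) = 114.64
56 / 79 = 0.71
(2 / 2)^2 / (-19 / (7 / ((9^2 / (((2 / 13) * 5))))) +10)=-0.00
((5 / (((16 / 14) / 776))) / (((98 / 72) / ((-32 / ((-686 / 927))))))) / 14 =7704.13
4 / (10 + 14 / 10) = 20 / 57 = 0.35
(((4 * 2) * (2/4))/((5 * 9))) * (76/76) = 4/45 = 0.09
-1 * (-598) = 598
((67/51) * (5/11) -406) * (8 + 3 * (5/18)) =-12053843/3366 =-3581.06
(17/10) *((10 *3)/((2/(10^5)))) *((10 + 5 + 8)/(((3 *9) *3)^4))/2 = 9775000/14348907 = 0.68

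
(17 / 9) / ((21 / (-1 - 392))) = -2227 / 63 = -35.35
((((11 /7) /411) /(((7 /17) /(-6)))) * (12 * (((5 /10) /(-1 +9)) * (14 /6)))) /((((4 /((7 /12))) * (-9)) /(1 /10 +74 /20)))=3553 /591840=0.01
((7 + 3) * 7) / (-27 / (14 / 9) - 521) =-980 / 7537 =-0.13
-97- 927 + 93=-931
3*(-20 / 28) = -15 / 7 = -2.14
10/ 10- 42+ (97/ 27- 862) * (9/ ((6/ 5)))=-116623/ 18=-6479.06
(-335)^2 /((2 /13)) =729462.50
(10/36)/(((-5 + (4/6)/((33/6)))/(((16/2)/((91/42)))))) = -0.21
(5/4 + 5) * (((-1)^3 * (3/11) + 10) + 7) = 1150/11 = 104.55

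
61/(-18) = -61/18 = -3.39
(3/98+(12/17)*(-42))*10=-246705/833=-296.16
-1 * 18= -18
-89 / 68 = -1.31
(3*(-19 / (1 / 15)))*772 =-660060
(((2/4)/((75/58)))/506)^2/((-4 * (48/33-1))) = -841/2618550000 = -0.00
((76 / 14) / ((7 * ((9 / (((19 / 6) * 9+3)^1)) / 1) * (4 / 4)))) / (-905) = -19 / 6335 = -0.00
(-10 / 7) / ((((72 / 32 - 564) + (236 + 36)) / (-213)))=-8520 / 8113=-1.05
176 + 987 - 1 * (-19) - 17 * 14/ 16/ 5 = 47161/ 40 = 1179.02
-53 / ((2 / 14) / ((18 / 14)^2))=-4293 / 7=-613.29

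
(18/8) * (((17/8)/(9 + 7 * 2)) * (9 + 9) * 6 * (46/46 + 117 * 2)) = 970785/184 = 5276.01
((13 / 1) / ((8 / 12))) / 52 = 3 / 8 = 0.38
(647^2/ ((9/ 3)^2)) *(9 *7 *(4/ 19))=11721052/ 19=616897.47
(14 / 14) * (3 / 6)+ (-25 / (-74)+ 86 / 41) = 4453 / 1517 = 2.94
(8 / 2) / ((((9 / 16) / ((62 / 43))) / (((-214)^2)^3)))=381113474312757248 / 387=984789339309450.25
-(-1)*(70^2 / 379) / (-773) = -4900 / 292967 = -0.02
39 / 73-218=-15875 / 73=-217.47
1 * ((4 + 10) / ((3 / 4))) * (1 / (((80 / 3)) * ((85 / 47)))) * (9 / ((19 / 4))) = 5922 / 8075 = 0.73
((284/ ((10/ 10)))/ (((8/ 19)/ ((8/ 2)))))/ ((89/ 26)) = 70148/ 89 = 788.18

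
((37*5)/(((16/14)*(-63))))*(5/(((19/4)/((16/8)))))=-925/171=-5.41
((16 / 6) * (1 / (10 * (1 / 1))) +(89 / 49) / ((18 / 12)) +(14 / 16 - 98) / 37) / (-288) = 2249 / 564480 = 0.00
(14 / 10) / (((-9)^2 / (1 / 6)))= 7 / 2430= 0.00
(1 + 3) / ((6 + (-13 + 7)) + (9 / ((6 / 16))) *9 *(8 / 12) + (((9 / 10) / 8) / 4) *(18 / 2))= 1280 / 46161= 0.03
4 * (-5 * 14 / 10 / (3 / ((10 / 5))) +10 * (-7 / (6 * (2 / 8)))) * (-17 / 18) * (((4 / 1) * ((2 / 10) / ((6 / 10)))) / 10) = 10472 / 405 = 25.86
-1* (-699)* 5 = 3495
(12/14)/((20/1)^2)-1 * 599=-838597/1400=-599.00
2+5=7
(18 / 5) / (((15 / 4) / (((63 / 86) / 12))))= 63 / 1075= 0.06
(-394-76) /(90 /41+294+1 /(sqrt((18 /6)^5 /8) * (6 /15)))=-28432807920 /17918381399+17776575 * sqrt(6) /17918381399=-1.58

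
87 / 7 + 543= 3888 / 7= 555.43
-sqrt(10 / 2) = -2.24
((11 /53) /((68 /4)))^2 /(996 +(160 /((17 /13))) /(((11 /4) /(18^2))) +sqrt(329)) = 3835851492 /396613522720191719-14641 * sqrt(329) /23330207218834807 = 0.00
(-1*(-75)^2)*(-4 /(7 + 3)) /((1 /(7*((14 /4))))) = 55125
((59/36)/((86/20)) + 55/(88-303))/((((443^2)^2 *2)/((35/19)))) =0.00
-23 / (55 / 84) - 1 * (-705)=36843 / 55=669.87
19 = 19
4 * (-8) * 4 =-128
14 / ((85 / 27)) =378 / 85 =4.45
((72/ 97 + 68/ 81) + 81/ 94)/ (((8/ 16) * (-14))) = -257807/ 738558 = -0.35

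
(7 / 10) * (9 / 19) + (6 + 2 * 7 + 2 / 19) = 3883 / 190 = 20.44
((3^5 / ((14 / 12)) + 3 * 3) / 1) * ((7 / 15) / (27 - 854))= -507 / 4135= -0.12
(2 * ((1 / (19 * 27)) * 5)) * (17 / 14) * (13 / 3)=1105 / 10773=0.10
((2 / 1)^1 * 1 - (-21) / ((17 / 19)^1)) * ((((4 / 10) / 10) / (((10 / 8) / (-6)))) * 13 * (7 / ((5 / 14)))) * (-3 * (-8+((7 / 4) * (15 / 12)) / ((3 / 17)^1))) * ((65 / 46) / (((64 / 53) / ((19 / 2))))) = 182674.16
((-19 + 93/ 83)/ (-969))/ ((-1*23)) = -1484/ 1849821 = -0.00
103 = 103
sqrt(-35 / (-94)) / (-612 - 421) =-sqrt(3290) / 97102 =-0.00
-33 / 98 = -0.34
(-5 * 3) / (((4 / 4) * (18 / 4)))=-10 / 3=-3.33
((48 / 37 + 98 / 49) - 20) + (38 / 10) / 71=-218687 / 13135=-16.65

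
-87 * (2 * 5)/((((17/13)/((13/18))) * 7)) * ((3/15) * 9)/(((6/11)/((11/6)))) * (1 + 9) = -2965105/714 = -4152.81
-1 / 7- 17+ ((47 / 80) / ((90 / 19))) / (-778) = -672198251 / 39211200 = -17.14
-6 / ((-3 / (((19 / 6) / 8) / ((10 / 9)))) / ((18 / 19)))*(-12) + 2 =-61 / 10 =-6.10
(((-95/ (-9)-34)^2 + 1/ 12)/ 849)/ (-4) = -178111/ 1100304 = -0.16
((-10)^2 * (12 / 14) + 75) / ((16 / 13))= 14625 / 112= 130.58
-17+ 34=17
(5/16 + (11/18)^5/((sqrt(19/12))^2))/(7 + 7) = 0.03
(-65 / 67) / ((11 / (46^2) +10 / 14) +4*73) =-962780 / 290495987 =-0.00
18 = 18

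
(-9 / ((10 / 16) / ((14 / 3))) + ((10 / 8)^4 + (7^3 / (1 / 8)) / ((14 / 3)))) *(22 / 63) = 7367239 / 40320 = 182.72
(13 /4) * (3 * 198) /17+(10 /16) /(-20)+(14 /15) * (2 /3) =114.15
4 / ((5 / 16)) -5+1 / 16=629 / 80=7.86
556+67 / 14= 7851 / 14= 560.79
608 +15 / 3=613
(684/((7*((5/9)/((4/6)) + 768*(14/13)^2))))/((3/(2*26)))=12021984/6328091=1.90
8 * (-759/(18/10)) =-10120/3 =-3373.33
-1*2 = -2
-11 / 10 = -1.10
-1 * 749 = -749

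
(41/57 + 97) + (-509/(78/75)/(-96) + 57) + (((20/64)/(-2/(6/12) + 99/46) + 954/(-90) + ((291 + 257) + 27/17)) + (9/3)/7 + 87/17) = 19870122997/28217280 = 704.18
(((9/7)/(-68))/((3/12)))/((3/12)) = -36/119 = -0.30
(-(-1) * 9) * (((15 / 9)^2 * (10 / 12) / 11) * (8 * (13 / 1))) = 6500 / 33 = 196.97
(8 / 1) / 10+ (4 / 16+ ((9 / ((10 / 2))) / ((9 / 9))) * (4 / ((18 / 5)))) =61 / 20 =3.05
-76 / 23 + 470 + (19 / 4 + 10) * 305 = 4965.45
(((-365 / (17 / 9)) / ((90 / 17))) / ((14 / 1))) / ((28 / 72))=-657 / 98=-6.70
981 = 981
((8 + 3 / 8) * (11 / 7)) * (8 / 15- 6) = -30217 / 420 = -71.95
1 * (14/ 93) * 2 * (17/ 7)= 68/ 93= 0.73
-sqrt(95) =-9.75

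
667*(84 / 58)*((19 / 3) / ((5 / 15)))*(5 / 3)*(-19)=-581210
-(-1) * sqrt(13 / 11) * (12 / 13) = 12 * sqrt(143) / 143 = 1.00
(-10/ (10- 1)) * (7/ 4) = -35/ 18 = -1.94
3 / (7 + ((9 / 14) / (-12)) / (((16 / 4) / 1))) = 0.43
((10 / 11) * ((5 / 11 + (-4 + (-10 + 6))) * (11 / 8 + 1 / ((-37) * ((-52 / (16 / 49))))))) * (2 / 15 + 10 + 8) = -1463438404 / 8555547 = -171.05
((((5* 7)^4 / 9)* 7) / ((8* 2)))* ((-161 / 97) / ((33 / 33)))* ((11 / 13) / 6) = -18603248125 / 1089504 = -17074.97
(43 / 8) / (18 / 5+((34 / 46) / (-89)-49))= -440105 / 3718032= -0.12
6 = 6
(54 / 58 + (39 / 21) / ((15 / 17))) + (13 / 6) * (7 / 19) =147879 / 38570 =3.83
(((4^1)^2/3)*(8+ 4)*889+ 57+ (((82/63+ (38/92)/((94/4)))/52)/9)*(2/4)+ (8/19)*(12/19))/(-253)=-1310593283940511/5821968015864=-225.11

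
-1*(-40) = 40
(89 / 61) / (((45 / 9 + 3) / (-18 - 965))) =-87487 / 488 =-179.28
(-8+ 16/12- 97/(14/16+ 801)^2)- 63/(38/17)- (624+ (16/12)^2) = -9297730078511/14074060950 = -660.63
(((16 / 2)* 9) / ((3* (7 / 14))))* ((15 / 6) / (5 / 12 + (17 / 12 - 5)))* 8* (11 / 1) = -63360 / 19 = -3334.74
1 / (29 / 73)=73 / 29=2.52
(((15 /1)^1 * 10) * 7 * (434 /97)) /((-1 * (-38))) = 123.63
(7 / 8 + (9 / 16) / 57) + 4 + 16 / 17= 30109 / 5168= 5.83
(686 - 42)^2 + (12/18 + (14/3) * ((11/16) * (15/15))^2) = 159259727/384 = 414738.87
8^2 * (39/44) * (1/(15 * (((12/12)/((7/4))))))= 6.62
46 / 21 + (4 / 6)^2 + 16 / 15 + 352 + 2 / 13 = 1457228 / 4095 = 355.86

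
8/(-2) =-4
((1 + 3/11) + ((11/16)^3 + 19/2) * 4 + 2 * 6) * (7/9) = 4145239/101376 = 40.89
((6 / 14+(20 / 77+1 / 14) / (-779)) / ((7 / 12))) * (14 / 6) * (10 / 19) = 1027260 / 1139677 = 0.90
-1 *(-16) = 16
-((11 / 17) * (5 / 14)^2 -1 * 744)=2478733 / 3332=743.92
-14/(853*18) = -7/7677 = -0.00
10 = 10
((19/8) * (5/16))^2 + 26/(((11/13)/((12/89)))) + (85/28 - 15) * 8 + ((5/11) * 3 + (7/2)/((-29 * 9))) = -2627782308839/29304963072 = -89.67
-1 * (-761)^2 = -579121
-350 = -350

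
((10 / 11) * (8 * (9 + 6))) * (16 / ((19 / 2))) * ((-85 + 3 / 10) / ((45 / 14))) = -275968 / 57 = -4841.54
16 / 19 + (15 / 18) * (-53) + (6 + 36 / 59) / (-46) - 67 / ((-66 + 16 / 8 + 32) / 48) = 4411348 / 77349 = 57.03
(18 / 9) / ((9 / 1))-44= -394 / 9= -43.78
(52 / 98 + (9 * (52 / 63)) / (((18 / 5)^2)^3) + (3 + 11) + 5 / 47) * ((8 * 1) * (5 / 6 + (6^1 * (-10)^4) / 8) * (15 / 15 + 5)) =12902768909019145 / 2447817246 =5271132.45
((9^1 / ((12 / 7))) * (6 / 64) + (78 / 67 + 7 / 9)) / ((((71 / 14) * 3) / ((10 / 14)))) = 939385 / 8220096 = 0.11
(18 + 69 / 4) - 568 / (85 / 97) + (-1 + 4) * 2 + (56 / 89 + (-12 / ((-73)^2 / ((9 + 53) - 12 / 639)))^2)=-2626377435321295951 / 4331886424979060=-606.29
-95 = -95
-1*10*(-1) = 10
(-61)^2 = 3721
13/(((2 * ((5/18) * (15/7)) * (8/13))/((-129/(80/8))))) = -457821/2000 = -228.91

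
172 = 172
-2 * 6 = -12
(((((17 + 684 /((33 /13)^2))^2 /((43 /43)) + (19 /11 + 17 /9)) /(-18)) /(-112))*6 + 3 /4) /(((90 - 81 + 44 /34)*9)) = 6908937683 /13946430960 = 0.50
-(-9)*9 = 81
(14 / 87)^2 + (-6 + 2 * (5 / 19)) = -783452 / 143811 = -5.45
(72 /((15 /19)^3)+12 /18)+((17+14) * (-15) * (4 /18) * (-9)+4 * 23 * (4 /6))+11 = 430997 /375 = 1149.33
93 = 93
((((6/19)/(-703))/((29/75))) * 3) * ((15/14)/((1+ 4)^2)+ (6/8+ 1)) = -0.01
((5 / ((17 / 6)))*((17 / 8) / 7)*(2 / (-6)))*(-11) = 55 / 28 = 1.96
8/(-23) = -8/23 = -0.35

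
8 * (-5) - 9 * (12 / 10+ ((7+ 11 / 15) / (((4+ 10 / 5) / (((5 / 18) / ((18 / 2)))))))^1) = -20719 / 405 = -51.16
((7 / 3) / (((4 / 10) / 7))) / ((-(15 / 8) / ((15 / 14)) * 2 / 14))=-490 / 3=-163.33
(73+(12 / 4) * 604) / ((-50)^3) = -377 / 25000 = -0.02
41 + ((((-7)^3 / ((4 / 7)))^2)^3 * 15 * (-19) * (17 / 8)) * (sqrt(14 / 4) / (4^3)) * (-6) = 41 + 2784633198116532833318535 * sqrt(14) / 2097152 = 4968234717935881293.38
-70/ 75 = -14/ 15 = -0.93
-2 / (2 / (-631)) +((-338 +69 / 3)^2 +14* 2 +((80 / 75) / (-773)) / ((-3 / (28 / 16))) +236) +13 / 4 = 13931149117 / 139140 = 100123.25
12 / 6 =2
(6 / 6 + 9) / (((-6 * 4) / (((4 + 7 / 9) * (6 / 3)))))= -215 / 54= -3.98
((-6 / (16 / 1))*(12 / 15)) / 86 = -3 / 860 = -0.00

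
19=19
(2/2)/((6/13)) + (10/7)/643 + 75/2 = 535649/13503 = 39.67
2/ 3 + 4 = 14/ 3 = 4.67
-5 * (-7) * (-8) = -280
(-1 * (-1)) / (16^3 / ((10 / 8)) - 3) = 5 / 16369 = 0.00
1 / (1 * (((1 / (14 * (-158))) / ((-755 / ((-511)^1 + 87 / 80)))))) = -133604800 / 40793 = -3275.19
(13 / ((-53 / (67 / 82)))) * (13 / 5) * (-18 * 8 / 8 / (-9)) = -11323 / 10865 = -1.04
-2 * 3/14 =-3/7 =-0.43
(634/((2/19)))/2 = 3011.50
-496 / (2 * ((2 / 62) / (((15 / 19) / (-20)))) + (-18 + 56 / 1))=-23064 / 1691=-13.64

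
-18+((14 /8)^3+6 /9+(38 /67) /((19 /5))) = -11.82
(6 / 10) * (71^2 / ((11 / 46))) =12648.33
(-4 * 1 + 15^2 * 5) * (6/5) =6726/5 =1345.20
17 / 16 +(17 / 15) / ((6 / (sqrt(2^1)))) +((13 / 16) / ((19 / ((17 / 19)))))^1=17 * sqrt(2) / 90 +3179 / 2888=1.37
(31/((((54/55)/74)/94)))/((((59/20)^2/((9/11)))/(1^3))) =215636000/10443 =20648.86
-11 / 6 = -1.83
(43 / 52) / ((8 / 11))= 473 / 416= 1.14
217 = 217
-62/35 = -1.77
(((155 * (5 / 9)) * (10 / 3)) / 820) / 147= 775 / 325458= 0.00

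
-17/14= -1.21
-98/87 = -1.13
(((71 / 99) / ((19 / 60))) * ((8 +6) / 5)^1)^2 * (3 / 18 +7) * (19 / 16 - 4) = -106213870 / 131043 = -810.53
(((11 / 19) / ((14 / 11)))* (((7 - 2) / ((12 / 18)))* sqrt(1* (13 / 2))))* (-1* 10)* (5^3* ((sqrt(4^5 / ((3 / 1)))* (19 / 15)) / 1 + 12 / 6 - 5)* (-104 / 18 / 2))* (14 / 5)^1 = -983125* sqrt(26) / 19 + 6292000* sqrt(78) / 27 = 1794286.67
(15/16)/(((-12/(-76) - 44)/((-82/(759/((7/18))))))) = 3895/4335408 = 0.00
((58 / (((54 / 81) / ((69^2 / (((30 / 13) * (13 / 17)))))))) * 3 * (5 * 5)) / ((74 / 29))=1021020255 / 148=6898785.51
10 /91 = 0.11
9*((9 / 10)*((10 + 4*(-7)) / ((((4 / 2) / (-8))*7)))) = 2916 / 35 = 83.31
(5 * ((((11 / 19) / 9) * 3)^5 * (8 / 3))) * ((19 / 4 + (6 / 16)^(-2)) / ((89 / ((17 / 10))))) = 1169069209 / 1445866012971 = 0.00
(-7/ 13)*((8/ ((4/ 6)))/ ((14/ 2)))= -12/ 13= -0.92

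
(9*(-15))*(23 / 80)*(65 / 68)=-40365 / 1088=-37.10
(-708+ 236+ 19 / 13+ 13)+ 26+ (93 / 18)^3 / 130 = -12087809 / 28080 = -430.48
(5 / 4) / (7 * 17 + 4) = 5 / 492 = 0.01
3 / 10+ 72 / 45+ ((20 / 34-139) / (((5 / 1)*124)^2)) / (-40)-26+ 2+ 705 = 178504599153 / 261392000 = 682.90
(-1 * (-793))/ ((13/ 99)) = 6039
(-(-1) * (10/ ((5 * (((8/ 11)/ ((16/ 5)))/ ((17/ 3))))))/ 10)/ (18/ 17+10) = 3179/ 7050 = 0.45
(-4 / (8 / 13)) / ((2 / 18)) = -117 / 2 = -58.50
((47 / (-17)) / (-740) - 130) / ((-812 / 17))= 1635353 / 600880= 2.72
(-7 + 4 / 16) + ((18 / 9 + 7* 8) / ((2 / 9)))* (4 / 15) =1257 / 20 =62.85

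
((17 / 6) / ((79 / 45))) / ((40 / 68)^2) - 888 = -2791341 / 3160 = -883.34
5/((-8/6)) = -15/4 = -3.75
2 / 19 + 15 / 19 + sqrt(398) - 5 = -78 / 19 + sqrt(398) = 15.84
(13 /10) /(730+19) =13 /7490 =0.00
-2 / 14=-1 / 7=-0.14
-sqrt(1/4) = -1/2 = -0.50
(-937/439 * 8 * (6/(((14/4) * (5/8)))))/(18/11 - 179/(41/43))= 0.25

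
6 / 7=0.86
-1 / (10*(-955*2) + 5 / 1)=0.00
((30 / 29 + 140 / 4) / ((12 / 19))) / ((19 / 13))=13585 / 348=39.04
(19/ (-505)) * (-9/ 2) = 171/ 1010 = 0.17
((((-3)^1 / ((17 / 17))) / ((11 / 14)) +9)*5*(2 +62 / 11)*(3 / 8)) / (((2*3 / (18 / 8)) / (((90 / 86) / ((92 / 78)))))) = 94533075 / 3829408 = 24.69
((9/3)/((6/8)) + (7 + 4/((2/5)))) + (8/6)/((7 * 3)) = 1327/63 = 21.06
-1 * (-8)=8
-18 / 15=-6 / 5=-1.20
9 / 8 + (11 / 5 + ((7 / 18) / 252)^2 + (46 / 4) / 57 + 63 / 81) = 171711671 / 39890880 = 4.30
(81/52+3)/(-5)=-237/260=-0.91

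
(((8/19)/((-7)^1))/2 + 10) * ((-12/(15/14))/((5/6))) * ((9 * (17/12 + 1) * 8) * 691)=-7652653632/475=-16110849.75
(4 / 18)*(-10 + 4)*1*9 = -12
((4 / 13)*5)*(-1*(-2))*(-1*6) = -240 / 13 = -18.46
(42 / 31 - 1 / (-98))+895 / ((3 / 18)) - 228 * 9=10084231 / 3038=3319.37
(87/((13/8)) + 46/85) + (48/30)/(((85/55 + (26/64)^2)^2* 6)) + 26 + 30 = 110.17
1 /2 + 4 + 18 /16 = 45 /8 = 5.62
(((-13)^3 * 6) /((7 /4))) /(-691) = 52728 /4837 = 10.90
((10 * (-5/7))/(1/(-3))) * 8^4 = 614400/7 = 87771.43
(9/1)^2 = 81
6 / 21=2 / 7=0.29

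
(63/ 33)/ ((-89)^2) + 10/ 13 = 871583/ 1132703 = 0.77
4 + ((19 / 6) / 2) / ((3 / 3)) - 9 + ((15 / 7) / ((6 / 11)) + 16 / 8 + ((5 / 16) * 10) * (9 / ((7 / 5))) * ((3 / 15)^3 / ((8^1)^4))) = 1728539 / 688128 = 2.51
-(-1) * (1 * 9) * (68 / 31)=612 / 31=19.74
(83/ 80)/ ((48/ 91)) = 7553/ 3840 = 1.97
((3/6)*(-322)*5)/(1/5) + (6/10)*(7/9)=-60368/15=-4024.53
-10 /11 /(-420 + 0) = 1 /462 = 0.00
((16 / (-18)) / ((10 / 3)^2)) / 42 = -1 / 525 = -0.00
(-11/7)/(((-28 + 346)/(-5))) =55/2226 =0.02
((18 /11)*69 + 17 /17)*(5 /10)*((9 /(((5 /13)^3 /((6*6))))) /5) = 445960242 /6875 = 64866.94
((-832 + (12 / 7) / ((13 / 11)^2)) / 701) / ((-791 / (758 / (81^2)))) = 0.00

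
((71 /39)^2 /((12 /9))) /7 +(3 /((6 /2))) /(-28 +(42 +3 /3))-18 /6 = -61001 /23660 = -2.58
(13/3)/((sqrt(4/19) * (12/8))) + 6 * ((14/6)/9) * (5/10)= 7/9 + 13 * sqrt(19)/9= 7.07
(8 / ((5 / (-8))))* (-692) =44288 / 5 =8857.60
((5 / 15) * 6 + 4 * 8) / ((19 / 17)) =30.42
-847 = -847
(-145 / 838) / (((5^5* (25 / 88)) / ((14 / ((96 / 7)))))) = -15631 / 78562500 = -0.00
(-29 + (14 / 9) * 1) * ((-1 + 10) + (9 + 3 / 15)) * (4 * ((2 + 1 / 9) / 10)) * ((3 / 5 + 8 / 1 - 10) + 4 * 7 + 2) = -12063.21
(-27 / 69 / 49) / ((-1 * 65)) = 9 / 73255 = 0.00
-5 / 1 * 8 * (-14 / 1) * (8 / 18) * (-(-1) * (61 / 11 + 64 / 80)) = 156352 / 99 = 1579.31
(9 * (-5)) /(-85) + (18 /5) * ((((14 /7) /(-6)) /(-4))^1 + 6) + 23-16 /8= 7383 /170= 43.43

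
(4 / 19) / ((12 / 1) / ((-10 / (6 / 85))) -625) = -1700 / 5047559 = -0.00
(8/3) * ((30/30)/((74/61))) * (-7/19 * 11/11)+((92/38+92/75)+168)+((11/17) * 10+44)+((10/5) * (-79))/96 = 1050075149/4780400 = 219.66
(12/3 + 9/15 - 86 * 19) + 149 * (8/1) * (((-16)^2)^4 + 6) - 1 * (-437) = 25598005113958/5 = 5119601022791.60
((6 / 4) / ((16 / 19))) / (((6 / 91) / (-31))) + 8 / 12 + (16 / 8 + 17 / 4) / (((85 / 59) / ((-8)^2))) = -1825133 / 3264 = -559.17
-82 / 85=-0.96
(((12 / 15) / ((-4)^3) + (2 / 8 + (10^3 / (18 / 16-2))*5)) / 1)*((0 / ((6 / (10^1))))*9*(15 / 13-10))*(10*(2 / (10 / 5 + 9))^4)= 0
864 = 864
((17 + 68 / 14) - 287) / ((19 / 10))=-139.55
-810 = -810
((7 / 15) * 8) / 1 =56 / 15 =3.73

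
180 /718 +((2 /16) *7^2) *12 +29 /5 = 285587 /3590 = 79.55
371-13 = 358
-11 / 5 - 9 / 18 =-27 / 10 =-2.70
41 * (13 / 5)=533 / 5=106.60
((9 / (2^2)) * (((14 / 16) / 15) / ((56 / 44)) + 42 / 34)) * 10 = 28.83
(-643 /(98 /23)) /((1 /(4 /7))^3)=-473248 /16807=-28.16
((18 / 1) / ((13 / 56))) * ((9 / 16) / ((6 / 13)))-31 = 127 / 2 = 63.50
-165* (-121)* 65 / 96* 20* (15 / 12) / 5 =2162875 / 32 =67589.84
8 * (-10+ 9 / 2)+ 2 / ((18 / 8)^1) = -388 / 9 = -43.11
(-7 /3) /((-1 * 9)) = 7 /27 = 0.26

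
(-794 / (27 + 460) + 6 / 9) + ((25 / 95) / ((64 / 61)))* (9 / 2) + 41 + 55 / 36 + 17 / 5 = 2456618467 / 53297280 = 46.09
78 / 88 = 39 / 44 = 0.89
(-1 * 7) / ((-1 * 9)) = 7 / 9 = 0.78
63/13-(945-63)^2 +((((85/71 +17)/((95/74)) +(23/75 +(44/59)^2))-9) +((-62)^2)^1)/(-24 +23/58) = -256682318552479537/329890976025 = -778082.27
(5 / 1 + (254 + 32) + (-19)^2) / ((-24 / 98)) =-2662.33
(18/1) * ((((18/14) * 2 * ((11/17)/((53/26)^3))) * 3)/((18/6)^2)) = 20880288/17716363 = 1.18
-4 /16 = -1 /4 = -0.25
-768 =-768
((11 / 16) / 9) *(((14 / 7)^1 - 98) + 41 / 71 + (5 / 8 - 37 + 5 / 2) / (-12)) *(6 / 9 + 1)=-34713745 / 2944512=-11.79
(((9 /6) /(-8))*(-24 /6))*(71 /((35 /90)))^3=1565502714 /343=4564147.85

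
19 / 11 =1.73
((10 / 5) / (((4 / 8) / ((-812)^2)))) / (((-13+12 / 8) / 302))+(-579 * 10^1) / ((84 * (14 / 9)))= -312223320139 / 4508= -69259831.44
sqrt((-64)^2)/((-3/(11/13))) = -18.05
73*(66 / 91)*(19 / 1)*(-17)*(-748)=1164048072 / 91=12791737.05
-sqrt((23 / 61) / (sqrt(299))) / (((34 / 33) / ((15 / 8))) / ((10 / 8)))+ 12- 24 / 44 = -2475*13^(3 / 4)*23^(1 / 4)*sqrt(61) / 862784+ 126 / 11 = 11.12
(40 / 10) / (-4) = -1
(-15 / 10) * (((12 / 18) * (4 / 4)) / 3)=-1 / 3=-0.33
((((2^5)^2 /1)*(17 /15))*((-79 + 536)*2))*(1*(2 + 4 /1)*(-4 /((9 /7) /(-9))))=891011072 /5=178202214.40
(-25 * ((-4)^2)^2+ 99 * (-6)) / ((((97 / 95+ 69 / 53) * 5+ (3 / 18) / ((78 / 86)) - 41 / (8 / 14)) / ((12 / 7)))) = 39553252128 / 197776061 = 199.99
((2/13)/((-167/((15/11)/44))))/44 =-15/23116808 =-0.00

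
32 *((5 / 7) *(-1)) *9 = -1440 / 7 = -205.71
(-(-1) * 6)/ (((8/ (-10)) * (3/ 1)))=-5/ 2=-2.50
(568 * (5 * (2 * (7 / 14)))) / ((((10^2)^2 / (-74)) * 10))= -2627 / 1250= -2.10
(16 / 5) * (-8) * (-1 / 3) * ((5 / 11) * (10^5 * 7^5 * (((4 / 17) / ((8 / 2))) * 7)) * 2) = 3011814400000 / 561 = 5368653119.43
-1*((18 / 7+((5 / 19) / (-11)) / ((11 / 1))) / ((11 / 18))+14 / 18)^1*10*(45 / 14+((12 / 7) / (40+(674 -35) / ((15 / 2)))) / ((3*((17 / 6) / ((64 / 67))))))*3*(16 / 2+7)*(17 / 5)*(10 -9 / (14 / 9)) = -37582645336434375 / 363810234634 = -103302.88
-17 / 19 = -0.89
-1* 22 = -22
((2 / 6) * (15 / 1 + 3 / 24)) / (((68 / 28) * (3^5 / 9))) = 847 / 11016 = 0.08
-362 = -362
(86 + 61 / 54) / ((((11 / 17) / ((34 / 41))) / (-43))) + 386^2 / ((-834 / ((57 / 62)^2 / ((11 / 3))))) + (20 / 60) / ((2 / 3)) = -7876407608077 / 1626591483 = -4842.28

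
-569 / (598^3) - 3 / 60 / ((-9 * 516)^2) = -30705412859 / 11529964835513280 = -0.00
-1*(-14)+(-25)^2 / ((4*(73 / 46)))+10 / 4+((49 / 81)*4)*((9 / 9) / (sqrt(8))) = 49*sqrt(2) / 81+8392 / 73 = 115.81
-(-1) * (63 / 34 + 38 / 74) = 2977 / 1258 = 2.37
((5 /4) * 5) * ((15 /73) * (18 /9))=375 /146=2.57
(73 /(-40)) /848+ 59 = 2001207 /33920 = 59.00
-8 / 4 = -2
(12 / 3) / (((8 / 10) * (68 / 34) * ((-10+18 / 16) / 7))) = -140 / 71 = -1.97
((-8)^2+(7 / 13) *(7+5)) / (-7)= -916 / 91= -10.07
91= 91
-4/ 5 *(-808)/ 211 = 3232/ 1055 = 3.06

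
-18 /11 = -1.64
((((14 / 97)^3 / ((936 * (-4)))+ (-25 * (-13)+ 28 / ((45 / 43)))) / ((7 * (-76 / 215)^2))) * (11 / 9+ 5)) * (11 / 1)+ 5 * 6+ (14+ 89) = 76765317914359031 / 2775497004072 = 27658.22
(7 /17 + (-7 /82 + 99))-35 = 89671 /1394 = 64.33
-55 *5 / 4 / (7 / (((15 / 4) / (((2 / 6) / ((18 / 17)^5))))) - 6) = 12.43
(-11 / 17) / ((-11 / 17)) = 1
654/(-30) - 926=-4739/5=-947.80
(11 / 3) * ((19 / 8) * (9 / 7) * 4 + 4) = 59.45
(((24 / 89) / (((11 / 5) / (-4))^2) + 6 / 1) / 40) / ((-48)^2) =4123 / 55137280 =0.00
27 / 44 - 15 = -14.39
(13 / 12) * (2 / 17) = 13 / 102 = 0.13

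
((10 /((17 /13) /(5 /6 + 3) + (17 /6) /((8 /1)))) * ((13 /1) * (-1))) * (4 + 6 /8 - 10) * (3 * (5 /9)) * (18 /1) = 29447.56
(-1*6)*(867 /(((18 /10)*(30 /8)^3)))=-36992 /675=-54.80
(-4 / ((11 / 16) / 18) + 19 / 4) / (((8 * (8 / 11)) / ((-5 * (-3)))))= -65985 / 256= -257.75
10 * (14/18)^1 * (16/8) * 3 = 140/3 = 46.67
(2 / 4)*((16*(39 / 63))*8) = 832 / 21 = 39.62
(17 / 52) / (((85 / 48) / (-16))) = -192 / 65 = -2.95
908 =908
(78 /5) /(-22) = -39 /55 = -0.71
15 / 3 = 5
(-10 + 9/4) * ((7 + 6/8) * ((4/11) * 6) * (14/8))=-20181/88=-229.33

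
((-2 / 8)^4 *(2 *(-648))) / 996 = -27 / 5312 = -0.01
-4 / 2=-2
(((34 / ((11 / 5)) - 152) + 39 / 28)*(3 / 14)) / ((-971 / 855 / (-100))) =-2669331375 / 1046738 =-2550.14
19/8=2.38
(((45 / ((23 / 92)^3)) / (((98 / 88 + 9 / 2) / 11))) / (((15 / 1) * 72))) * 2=7744 / 741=10.45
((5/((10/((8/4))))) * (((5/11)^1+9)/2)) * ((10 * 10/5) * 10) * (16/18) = 83200/99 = 840.40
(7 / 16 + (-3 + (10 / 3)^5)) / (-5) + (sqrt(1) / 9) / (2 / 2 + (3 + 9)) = -20668321 / 252720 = -81.78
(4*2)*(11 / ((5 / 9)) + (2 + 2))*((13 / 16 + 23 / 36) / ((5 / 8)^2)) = 795872 / 1125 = 707.44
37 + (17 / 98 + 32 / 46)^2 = 191816773 / 5080516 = 37.76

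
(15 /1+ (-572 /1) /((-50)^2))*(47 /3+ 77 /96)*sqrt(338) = 3953027*sqrt(2) /1250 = 4472.34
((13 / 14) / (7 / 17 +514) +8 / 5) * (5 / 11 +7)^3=54064113556 / 81477165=663.55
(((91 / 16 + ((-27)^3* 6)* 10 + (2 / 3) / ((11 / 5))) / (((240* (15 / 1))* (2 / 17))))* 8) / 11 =-10600422709 / 5227200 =-2027.94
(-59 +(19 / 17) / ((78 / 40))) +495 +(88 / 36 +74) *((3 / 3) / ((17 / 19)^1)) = 1038280 / 1989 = 522.01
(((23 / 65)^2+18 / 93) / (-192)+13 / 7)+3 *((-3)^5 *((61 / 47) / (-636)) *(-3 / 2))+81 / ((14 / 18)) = 6500129719841 / 62641675200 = 103.77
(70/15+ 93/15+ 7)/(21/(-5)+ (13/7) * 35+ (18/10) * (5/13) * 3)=52/183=0.28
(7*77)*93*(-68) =-3408636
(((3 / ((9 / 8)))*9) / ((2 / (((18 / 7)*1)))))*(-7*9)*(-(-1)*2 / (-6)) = 648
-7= -7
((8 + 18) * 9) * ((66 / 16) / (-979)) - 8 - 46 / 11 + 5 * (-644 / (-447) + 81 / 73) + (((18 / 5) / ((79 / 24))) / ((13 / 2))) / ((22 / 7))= -237999349561 / 656165684460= -0.36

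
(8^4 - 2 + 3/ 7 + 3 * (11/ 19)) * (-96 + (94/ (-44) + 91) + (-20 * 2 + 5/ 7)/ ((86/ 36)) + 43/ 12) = -216436622755/ 2642178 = -81915.99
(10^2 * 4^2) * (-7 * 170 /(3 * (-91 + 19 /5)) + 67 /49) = 151674400 /16023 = 9466.04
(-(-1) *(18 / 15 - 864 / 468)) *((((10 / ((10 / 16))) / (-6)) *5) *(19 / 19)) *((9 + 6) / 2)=840 / 13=64.62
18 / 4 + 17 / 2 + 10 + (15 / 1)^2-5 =243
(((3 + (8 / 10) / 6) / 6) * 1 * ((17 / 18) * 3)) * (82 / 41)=799 / 270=2.96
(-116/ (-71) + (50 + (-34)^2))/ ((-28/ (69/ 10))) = -2958099/ 9940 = -297.60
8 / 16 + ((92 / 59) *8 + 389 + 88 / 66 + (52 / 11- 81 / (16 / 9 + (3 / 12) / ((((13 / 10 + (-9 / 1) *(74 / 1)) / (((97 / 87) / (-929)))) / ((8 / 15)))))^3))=60696517419483175853448637439983 / 154201216040837396975920728000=393.62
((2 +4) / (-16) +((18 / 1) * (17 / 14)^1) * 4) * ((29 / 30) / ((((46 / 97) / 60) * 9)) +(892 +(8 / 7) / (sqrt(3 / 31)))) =1625 * sqrt(93) / 49 +304617625 / 3864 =79154.60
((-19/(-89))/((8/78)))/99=247/11748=0.02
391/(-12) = -391/12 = -32.58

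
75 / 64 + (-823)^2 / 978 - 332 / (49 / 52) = 523554803 / 1533504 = 341.41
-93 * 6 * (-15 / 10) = 837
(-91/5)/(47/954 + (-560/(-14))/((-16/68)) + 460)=-86814/1383535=-0.06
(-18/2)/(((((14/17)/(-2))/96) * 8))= 1836/7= 262.29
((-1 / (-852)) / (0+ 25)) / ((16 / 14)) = 7 / 170400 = 0.00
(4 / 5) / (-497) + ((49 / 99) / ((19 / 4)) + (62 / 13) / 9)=38434598 / 60765705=0.63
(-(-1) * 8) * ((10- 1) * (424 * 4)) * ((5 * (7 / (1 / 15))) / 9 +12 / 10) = 36348672 / 5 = 7269734.40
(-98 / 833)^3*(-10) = 80 / 4913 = 0.02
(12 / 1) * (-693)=-8316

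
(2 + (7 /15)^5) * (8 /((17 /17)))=12284456 /759375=16.18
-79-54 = -133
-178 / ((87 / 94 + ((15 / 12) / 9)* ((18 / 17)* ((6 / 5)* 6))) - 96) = 284444 / 150237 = 1.89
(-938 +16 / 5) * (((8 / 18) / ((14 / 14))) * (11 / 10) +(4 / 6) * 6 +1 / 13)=-4161418 / 975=-4268.12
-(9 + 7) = -16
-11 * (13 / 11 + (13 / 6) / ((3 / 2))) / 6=-130 / 27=-4.81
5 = 5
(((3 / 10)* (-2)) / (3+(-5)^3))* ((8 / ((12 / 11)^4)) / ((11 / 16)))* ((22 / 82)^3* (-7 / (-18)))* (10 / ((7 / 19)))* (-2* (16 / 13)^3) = -68934981632 / 2244490314651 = -0.03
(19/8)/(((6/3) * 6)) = 0.20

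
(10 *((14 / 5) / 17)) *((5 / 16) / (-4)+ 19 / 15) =7987 / 4080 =1.96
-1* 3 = -3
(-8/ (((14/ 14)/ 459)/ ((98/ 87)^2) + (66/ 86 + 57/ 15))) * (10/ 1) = -8424628800/ 481168343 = -17.51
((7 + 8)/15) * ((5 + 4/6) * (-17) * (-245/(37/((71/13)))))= 5027155/1443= 3483.82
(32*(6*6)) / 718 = 1.60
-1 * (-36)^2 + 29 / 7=-9043 / 7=-1291.86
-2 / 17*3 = -0.35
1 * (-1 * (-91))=91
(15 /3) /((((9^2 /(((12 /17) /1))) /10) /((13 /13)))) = 200 /459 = 0.44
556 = 556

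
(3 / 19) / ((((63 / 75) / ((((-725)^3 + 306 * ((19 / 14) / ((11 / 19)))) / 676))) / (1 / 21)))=-183393502450 / 36345309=-5045.86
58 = 58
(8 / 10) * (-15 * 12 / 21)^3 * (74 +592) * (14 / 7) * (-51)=11738649600 / 343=34223468.22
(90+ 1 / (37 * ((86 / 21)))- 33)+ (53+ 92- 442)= -763659 / 3182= -239.99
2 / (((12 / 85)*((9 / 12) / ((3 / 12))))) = 85 / 18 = 4.72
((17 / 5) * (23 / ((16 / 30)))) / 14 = 1173 / 112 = 10.47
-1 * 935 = -935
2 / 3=0.67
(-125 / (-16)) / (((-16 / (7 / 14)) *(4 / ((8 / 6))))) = -125 / 1536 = -0.08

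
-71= -71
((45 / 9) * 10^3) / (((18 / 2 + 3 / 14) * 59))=70000 / 7611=9.20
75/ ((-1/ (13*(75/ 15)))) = -4875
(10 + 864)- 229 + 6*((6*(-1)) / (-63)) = 4519 / 7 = 645.57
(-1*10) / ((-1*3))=10 / 3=3.33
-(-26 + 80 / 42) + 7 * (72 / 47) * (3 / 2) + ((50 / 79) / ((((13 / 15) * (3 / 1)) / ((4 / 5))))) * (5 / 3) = 13685922 / 337883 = 40.50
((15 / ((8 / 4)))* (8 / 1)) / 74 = 30 / 37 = 0.81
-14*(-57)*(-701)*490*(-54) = 14801671080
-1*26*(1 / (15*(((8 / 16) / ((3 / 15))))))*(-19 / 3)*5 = 988 / 45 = 21.96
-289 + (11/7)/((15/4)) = -30301/105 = -288.58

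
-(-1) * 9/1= 9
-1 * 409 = -409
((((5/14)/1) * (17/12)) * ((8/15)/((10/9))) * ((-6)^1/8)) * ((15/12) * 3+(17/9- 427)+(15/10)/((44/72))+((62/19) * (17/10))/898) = 17184099409/225218400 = 76.30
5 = 5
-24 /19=-1.26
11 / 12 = 0.92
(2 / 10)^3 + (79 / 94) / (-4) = -9499 / 47000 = -0.20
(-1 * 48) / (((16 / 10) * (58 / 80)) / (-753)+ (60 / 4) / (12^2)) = -14457600 / 30911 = -467.72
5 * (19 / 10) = 19 / 2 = 9.50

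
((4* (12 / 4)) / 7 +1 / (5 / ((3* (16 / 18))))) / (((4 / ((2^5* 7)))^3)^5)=5631633297226653769136078848 / 15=375442219815110251275738600.00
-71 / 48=-1.48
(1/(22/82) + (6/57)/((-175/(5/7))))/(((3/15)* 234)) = 63611/798798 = 0.08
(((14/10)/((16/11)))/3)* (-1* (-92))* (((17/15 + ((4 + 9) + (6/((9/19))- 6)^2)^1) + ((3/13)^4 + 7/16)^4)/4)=203711796235841268867568288751/470974423313831839845580800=432.53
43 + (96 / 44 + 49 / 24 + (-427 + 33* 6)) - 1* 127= -308.78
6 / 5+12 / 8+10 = 12.70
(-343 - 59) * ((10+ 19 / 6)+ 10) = -9313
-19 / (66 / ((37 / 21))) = -703 / 1386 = -0.51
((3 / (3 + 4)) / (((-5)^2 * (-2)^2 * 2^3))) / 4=3 / 22400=0.00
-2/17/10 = -1/85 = -0.01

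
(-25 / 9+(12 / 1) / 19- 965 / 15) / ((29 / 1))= -392 / 171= -2.29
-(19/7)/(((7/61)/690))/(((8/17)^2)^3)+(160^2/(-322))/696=-19312708300648895/12851478528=-1502761.59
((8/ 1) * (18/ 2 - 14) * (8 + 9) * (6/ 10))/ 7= -408/ 7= -58.29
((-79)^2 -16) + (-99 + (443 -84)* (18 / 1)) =12588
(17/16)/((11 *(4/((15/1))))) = 255/704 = 0.36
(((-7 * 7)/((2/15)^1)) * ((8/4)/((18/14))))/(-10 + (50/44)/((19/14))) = 71687/1149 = 62.39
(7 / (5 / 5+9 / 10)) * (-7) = -490 / 19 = -25.79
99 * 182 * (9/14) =11583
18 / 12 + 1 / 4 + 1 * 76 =311 / 4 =77.75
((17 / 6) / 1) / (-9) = -17 / 54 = -0.31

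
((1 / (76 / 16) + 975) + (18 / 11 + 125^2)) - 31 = 3463307 / 209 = 16570.85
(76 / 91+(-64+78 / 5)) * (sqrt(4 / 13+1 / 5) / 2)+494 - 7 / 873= 431255 / 873 - 10821 * sqrt(2145) / 29575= 477.05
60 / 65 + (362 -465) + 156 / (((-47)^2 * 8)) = -5862179 / 57434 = -102.07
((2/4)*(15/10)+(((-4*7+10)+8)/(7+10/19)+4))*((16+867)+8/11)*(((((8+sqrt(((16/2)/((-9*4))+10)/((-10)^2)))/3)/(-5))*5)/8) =-19023997/18876 - 19023997*sqrt(22)/2265120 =-1047.23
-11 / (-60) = 11 / 60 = 0.18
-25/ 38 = -0.66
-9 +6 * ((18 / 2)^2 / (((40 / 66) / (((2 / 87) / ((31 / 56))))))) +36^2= 5934753 / 4495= 1320.30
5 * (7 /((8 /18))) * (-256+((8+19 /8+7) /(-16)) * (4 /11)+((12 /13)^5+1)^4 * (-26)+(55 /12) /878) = -32641676991532082814144014229495 /903630474524547746362781824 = -36122.82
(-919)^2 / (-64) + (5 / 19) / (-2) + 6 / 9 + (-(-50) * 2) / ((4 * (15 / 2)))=-16041955 / 1216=-13192.40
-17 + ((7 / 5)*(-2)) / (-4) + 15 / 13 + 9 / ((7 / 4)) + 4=-5463 / 910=-6.00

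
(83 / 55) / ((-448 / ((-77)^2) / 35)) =-699.02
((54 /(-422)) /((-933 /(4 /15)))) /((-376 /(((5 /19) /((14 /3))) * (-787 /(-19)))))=-7083 /31174962196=-0.00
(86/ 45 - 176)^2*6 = 122743112/ 675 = 181841.65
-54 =-54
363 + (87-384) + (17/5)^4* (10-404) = -32866024/625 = -52585.64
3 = 3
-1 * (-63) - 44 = 19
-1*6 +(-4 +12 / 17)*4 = -326 / 17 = -19.18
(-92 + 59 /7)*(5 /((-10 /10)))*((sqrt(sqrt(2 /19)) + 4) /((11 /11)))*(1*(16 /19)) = 1607.95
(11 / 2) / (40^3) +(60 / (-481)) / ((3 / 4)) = -10234709 / 61568000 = -0.17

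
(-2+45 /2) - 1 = 39 /2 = 19.50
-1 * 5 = -5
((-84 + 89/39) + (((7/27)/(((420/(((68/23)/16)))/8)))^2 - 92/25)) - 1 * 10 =-430435512239/4511999700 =-95.40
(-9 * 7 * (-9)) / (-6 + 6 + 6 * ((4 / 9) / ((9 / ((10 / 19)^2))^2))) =17955757701 / 80000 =224446.97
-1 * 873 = -873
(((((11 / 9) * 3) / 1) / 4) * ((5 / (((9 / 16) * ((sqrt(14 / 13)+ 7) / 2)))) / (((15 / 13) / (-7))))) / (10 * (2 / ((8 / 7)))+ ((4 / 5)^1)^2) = -5205200 / 6538563+ 57200 * sqrt(182) / 6538563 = -0.68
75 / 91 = 0.82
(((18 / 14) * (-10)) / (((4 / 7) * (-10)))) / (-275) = -9 / 1100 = -0.01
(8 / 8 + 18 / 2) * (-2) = -20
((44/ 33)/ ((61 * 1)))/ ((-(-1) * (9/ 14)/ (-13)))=-728/ 1647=-0.44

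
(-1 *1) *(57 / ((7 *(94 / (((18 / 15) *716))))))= -122436 / 1645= -74.43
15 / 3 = 5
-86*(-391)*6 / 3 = 67252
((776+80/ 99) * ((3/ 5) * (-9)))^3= -12280344552304128/ 166375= -73811236978.54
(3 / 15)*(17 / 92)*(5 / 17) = 1 / 92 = 0.01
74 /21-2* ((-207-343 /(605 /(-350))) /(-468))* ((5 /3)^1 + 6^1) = 1928279 /594594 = 3.24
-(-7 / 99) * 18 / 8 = 7 / 44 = 0.16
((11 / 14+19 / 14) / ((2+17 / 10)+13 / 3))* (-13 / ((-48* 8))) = 975 / 107968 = 0.01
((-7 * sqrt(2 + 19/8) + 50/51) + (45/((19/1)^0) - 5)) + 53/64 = 136463/3264 - 7 * sqrt(70)/4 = 27.17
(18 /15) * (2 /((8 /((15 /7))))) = 0.64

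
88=88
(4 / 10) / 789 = 0.00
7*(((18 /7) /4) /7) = 9 /14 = 0.64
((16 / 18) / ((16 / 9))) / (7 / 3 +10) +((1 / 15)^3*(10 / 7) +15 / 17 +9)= 9.92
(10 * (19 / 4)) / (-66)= -95 / 132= -0.72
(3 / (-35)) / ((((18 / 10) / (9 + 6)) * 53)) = -5 / 371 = -0.01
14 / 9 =1.56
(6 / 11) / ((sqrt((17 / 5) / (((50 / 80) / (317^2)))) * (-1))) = -15 * sqrt(34) / 118558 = -0.00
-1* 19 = -19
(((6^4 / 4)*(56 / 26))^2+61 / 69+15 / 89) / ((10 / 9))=151623799008 / 345943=438291.28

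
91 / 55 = 1.65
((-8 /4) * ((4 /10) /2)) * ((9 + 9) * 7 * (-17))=4284 /5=856.80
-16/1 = -16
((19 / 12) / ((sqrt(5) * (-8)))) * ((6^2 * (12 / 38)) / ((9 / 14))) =-7 * sqrt(5) / 10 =-1.57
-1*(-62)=62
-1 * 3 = -3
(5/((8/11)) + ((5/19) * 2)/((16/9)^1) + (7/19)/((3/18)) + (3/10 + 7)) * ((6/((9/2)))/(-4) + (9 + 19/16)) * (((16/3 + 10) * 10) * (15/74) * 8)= 114936635/2812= 40873.63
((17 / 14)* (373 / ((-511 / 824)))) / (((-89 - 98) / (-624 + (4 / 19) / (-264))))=-60125504486 / 24670569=-2437.13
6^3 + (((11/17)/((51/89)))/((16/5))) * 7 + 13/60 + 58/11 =170872123/762960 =223.96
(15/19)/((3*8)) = 5/152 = 0.03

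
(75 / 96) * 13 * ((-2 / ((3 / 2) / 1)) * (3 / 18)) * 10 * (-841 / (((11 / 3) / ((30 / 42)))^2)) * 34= 580815625 / 23716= 24490.45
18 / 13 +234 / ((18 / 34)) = 5764 / 13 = 443.38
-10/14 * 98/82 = -35/41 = -0.85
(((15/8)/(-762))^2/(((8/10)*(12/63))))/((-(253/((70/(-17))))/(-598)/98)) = -58524375/1544254976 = -0.04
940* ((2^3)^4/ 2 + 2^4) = 1940160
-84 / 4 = -21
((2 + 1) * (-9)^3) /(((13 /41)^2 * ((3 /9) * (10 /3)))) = -33087123 /1690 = -19578.18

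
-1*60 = -60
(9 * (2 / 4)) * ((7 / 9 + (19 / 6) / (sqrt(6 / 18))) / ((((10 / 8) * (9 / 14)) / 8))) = 280.56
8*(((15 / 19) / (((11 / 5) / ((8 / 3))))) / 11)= 1600 / 2299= 0.70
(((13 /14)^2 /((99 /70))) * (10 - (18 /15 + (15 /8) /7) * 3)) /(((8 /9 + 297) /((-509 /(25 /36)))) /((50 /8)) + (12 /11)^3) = 146791653723 /53057435984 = 2.77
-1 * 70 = -70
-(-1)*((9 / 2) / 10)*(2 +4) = 27 / 10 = 2.70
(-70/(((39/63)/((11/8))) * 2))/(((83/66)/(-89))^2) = -69740959365/179114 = -389366.32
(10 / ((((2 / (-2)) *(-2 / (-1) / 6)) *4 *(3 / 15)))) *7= -525 / 2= -262.50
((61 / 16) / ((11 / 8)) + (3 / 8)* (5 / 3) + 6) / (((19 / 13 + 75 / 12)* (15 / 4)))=21502 / 66165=0.32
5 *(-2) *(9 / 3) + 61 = 31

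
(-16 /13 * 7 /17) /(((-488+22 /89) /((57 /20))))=23674 /7994675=0.00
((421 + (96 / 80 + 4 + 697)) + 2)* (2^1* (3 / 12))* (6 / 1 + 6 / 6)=19691 / 5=3938.20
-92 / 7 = -13.14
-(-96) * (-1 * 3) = -288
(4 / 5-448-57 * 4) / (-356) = 1.90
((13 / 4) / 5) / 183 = 13 / 3660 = 0.00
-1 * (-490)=490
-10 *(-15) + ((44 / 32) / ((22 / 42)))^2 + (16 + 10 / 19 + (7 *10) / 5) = 227899 / 1216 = 187.42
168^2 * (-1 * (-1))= 28224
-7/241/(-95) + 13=297642/22895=13.00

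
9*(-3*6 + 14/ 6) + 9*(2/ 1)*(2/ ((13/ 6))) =-1617/ 13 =-124.38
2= 2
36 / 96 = 0.38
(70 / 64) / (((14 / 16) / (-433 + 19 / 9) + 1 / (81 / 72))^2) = 348042744 / 250278125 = 1.39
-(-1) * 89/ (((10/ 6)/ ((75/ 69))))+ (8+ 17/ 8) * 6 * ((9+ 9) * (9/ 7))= 471399/ 322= 1463.97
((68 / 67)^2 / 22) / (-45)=-2312 / 2222055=-0.00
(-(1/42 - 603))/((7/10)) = 126625/147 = 861.39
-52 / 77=-0.68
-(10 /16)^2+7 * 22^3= 4770279 /64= 74535.61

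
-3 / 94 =-0.03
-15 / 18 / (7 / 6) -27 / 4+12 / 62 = -6311 / 868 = -7.27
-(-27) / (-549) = -3 / 61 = -0.05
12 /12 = 1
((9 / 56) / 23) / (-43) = -9 / 55384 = -0.00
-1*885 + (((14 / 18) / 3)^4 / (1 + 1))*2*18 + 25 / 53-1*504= -4345279502 / 3129597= -1388.45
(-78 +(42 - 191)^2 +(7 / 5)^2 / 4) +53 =2217649 / 100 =22176.49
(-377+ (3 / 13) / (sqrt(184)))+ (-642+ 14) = -1005+ 3 * sqrt(46) / 1196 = -1004.98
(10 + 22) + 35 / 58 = 1891 / 58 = 32.60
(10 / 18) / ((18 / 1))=0.03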